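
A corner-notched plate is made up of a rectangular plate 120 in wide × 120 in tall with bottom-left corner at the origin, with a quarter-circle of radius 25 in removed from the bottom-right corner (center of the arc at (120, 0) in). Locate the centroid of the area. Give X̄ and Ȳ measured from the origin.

plate: A = 120 × 120 = 14400.00, centroid at (60.00, 60.00).
removed quarter-circle: A = −¼π·25² = -490.87, centroid at (109.39, 10.61).
ΣA = 13909.13 in², ΣAX̄ = 810303.47 in³, ΣAȲ = 858791.67 in³.
X̄ = 810303.47/13909.13 = 58.26 in; Ȳ = 858791.67/13909.13 = 61.74 in.

X̄ = 58.26 in, Ȳ = 61.74 in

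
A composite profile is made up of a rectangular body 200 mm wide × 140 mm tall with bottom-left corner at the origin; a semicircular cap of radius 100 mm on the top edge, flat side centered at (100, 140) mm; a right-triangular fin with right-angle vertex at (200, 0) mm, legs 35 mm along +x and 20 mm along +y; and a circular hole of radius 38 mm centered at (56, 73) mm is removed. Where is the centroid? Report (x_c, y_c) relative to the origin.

x_c = 106.04 mm, y_c = 113.78 mm

Part | A | x̄ᵢ | ȳᵢ | A·x̄ᵢ | A·ȳᵢ
rectangular body | 28000.00 | 100.00 | 70.00 | 2800000.00 | 1960000.00
semicircular top | 15707.96 | 100.00 | 182.44 | 1570796.33 | 2865781.52
triangular fin | 350.00 | 211.67 | 6.67 | 74083.33 | 2333.33
hole | -4536.46 | 56.00 | 73.00 | -254041.75 | -331161.56
Σ | 39521.50 |  |  | 4190837.91 | 4496953.29
x_c = 4190837.91 / 39521.50 = 106.04 mm
y_c = 4496953.29 / 39521.50 = 113.78 mm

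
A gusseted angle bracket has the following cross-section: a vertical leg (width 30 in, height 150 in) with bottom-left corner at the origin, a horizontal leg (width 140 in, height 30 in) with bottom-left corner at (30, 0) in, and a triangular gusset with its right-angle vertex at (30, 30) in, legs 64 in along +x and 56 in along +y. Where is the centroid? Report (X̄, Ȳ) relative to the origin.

vertical leg: A = 30 × 150 = 4500.00, centroid at (15.00, 75.00).
horizontal leg: A = 140 × 30 = 4200.00, centroid at (100.00, 15.00).
gusset: A = ½·64·56 = 1792.00, centroid at (51.33, 48.67).
ΣA = 10492.00 in², ΣAX̄ = 579489.33 in³, ΣAȲ = 487710.67 in³.
X̄ = 579489.33/10492.00 = 55.23 in; Ȳ = 487710.67/10492.00 = 46.48 in.

X̄ = 55.23 in, Ȳ = 46.48 in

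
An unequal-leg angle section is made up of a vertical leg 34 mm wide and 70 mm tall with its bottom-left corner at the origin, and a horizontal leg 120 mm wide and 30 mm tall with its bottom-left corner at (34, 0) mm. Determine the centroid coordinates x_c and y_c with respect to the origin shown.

Part | A | x̄ᵢ | ȳᵢ | A·x̄ᵢ | A·ȳᵢ
vertical leg | 2380.00 | 17.00 | 35.00 | 40460.00 | 83300.00
horizontal leg | 3600.00 | 94.00 | 15.00 | 338400.00 | 54000.00
Σ | 5980.00 |  |  | 378860.00 | 137300.00
x_c = 378860.00 / 5980.00 = 63.35 mm
y_c = 137300.00 / 5980.00 = 22.96 mm

x_c = 63.35 mm, y_c = 22.96 mm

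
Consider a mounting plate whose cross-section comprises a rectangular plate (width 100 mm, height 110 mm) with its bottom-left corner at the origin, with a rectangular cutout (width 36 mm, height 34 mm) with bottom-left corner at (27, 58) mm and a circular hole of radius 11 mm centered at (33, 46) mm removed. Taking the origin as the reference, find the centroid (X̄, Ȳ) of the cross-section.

Part | A | x̄ᵢ | ȳᵢ | A·x̄ᵢ | A·ȳᵢ
plate | 11000.00 | 50.00 | 55.00 | 550000.00 | 605000.00
hole 1 | -1224.00 | 45.00 | 75.00 | -55080.00 | -91800.00
hole 2 | -380.13 | 33.00 | 46.00 | -12544.38 | -17486.10
Σ | 9395.87 |  |  | 482375.62 | 495713.90
X̄ = 482375.62 / 9395.87 = 51.34 mm
Ȳ = 495713.90 / 9395.87 = 52.76 mm

X̄ = 51.34 mm, Ȳ = 52.76 mm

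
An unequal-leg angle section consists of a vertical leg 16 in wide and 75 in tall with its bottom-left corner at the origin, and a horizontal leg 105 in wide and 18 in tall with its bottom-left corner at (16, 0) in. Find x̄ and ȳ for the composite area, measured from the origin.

x̄ = 45.00 in, ȳ = 20.07 in

vertical leg: A = 16 × 75 = 1200.00, centroid at (8.00, 37.50).
horizontal leg: A = 105 × 18 = 1890.00, centroid at (68.50, 9.00).
ΣA = 3090.00 in², ΣAx̄ = 139065.00 in³, ΣAȳ = 62010.00 in³.
x̄ = 139065.00/3090.00 = 45.00 in; ȳ = 62010.00/3090.00 = 20.07 in.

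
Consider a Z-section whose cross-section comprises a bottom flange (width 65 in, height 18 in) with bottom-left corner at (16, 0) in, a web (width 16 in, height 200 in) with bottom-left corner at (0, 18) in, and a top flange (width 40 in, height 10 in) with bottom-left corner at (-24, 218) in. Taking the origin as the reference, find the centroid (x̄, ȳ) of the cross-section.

x̄ = 16.93 in, ȳ = 100.07 in

Part | A | x̄ᵢ | ȳᵢ | A·x̄ᵢ | A·ȳᵢ
bottom flange | 1170.00 | 48.50 | 9.00 | 56745.00 | 10530.00
web | 3200.00 | 8.00 | 118.00 | 25600.00 | 377600.00
top flange | 400.00 | -4.00 | 223.00 | -1600.00 | 89200.00
Σ | 4770.00 |  |  | 80745.00 | 477330.00
x̄ = 80745.00 / 4770.00 = 16.93 in
ȳ = 477330.00 / 4770.00 = 100.07 in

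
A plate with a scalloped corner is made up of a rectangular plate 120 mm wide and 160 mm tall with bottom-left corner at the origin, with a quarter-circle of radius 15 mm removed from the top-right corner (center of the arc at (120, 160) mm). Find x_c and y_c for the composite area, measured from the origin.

x_c = 59.50 mm, y_c = 79.32 mm

Part | A | x̄ᵢ | ȳᵢ | A·x̄ᵢ | A·ȳᵢ
plate | 19200.00 | 60.00 | 80.00 | 1152000.00 | 1536000.00
removed quarter-circle | -176.71 | 113.63 | 153.63 | -20080.75 | -27149.33
Σ | 19023.29 |  |  | 1131919.25 | 1508850.67
x_c = 1131919.25 / 19023.29 = 59.50 mm
y_c = 1508850.67 / 19023.29 = 79.32 mm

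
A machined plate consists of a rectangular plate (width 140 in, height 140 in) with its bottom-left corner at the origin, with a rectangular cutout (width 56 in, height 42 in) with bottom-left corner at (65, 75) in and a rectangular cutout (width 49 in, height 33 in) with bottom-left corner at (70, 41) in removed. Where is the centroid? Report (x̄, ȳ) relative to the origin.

x̄ = 64.00 in, ȳ = 67.38 in

plate: A = 140 × 140 = 19600.00, centroid at (70.00, 70.00).
hole 1: A = −(56 × 42) = -2352.00, centroid at (93.00, 96.00).
hole 2: A = −(49 × 33) = -1617.00, centroid at (94.50, 57.50).
ΣA = 15631.00 in², ΣAx̄ = 1000457.50 in³, ΣAȳ = 1053230.50 in³.
x̄ = 1000457.50/15631.00 = 64.00 in; ȳ = 1053230.50/15631.00 = 67.38 in.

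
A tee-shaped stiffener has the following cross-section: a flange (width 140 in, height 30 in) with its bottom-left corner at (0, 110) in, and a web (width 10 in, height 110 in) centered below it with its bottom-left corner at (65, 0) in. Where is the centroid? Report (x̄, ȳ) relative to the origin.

web: A = 10 × 110 = 1100.00, centroid at (70.00, 55.00).
flange: A = 140 × 30 = 4200.00, centroid at (70.00, 125.00).
ΣA = 5300.00 in², ΣAx̄ = 371000.00 in³, ΣAȳ = 585500.00 in³.
x̄ = 371000.00/5300.00 = 70.00 in; ȳ = 585500.00/5300.00 = 110.47 in.

x̄ = 70.00 in, ȳ = 110.47 in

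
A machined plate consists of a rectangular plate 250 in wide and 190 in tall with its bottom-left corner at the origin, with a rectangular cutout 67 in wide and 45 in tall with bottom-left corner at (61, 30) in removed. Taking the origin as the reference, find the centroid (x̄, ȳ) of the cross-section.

x̄ = 127.07 in, ȳ = 97.88 in

plate: A = 250 × 190 = 47500.00, centroid at (125.00, 95.00).
hole: A = −(67 × 45) = -3015.00, centroid at (94.50, 52.50).
ΣA = 44485.00 in², ΣAx̄ = 5652582.50 in³, ΣAȳ = 4354212.50 in³.
x̄ = 5652582.50/44485.00 = 127.07 in; ȳ = 4354212.50/44485.00 = 97.88 in.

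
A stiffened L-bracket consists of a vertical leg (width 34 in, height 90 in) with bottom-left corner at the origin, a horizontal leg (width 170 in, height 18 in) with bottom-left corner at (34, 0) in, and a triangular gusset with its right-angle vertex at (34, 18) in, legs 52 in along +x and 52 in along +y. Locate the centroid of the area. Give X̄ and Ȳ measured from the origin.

X̄ = 64.98 in, Ȳ = 28.51 in

vertical leg: A = 34 × 90 = 3060.00, centroid at (17.00, 45.00).
horizontal leg: A = 170 × 18 = 3060.00, centroid at (119.00, 9.00).
gusset: A = ½·52·52 = 1352.00, centroid at (51.33, 35.33).
ΣA = 7472.00 in²
ΣAX̄ = (3060.00)(17.00) + (3060.00)(119.00) + (1352.00)(51.33) = 485562.67 in³
ΣAȲ = (3060.00)(45.00) + (3060.00)(9.00) + (1352.00)(35.33) = 213010.67 in³
X̄ = 485562.67 / 7472.00 = 64.98 in
Ȳ = 213010.67 / 7472.00 = 28.51 in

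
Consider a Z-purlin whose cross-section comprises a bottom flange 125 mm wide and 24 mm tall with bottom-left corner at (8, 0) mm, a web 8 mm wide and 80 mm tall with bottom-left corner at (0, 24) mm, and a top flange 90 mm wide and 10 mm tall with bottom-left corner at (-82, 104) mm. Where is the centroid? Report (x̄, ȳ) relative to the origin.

bottom flange: A = 125 × 24 = 3000.00, centroid at (70.50, 12.00).
web: A = 8 × 80 = 640.00, centroid at (4.00, 64.00).
top flange: A = 90 × 10 = 900.00, centroid at (-37.00, 109.00).
ΣA = 4540.00 mm², ΣAx̄ = 180760.00 mm³, ΣAȳ = 175060.00 mm³.
x̄ = 180760.00/4540.00 = 39.81 mm; ȳ = 175060.00/4540.00 = 38.56 mm.

x̄ = 39.81 mm, ȳ = 38.56 mm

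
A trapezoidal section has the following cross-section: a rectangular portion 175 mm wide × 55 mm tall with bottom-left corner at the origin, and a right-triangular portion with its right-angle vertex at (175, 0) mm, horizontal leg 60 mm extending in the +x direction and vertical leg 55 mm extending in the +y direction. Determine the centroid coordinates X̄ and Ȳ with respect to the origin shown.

X̄ = 103.23 mm, Ȳ = 26.16 mm

Part | A | x̄ᵢ | ȳᵢ | A·x̄ᵢ | A·ȳᵢ
rectangular portion | 9625.00 | 87.50 | 27.50 | 842187.50 | 264687.50
triangular portion | 1650.00 | 195.00 | 18.33 | 321750.00 | 30250.00
Σ | 11275.00 |  |  | 1163937.50 | 294937.50
X̄ = 1163937.50 / 11275.00 = 103.23 mm
Ȳ = 294937.50 / 11275.00 = 26.16 mm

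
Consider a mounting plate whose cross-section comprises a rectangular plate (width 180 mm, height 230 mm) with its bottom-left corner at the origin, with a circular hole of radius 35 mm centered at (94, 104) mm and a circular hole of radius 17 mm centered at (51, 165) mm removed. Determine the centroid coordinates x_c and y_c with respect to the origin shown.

plate: A = 180 × 230 = 41400.00, centroid at (90.00, 115.00).
hole 1: A = −π·35² = -3848.45, centroid at (94.00, 104.00).
hole 2: A = −π·17² = -907.92, centroid at (51.00, 165.00).
ΣA = 36643.63 mm²
ΣAx_c = (41400.00)(90.00) + (-3848.45)(94.00) + (-907.92)(51.00) = 3317941.67 mm³
ΣAy_c = (41400.00)(115.00) + (-3848.45)(104.00) + (-907.92)(165.00) = 4210954.25 mm³
x_c = 3317941.67 / 36643.63 = 90.55 mm
y_c = 4210954.25 / 36643.63 = 114.92 mm

x_c = 90.55 mm, y_c = 114.92 mm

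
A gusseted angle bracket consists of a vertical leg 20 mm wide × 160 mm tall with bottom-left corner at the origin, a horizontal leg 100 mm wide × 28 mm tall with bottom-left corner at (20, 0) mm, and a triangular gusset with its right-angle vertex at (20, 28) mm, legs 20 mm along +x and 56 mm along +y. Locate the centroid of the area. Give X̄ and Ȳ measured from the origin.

X̄ = 37.03 mm, Ȳ = 48.98 mm

vertical leg: A = 20 × 160 = 3200.00, centroid at (10.00, 80.00).
horizontal leg: A = 100 × 28 = 2800.00, centroid at (70.00, 14.00).
gusset: A = ½·20·56 = 560.00, centroid at (26.67, 46.67).
ΣA = 6560.00 mm²
ΣAX̄ = (3200.00)(10.00) + (2800.00)(70.00) + (560.00)(26.67) = 242933.33 mm³
ΣAȲ = (3200.00)(80.00) + (2800.00)(14.00) + (560.00)(46.67) = 321333.33 mm³
X̄ = 242933.33 / 6560.00 = 37.03 mm
Ȳ = 321333.33 / 6560.00 = 48.98 mm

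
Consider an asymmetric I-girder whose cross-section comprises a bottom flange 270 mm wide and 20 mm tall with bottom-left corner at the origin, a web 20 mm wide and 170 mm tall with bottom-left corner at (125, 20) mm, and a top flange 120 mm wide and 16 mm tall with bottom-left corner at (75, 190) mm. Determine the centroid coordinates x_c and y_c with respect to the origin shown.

Part | A | x̄ᵢ | ȳᵢ | A·x̄ᵢ | A·ȳᵢ
bottom flange | 5400.00 | 135.00 | 10.00 | 729000.00 | 54000.00
web | 3400.00 | 135.00 | 105.00 | 459000.00 | 357000.00
top flange | 1920.00 | 135.00 | 198.00 | 259200.00 | 380160.00
Σ | 10720.00 |  |  | 1447200.00 | 791160.00
x_c = 1447200.00 / 10720.00 = 135.00 mm
y_c = 791160.00 / 10720.00 = 73.80 mm

x_c = 135.00 mm, y_c = 73.80 mm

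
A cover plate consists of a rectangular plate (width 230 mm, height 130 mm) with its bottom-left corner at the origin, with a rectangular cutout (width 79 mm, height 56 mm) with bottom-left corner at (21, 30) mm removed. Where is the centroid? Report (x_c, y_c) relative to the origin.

x_c = 124.46 mm, y_c = 66.22 mm

plate: A = 230 × 130 = 29900.00, centroid at (115.00, 65.00).
hole: A = −(79 × 56) = -4424.00, centroid at (60.50, 58.00).
ΣA = 25476.00 mm²
ΣAx_c = (29900.00)(115.00) + (-4424.00)(60.50) = 3170848.00 mm³
ΣAy_c = (29900.00)(65.00) + (-4424.00)(58.00) = 1686908.00 mm³
x_c = 3170848.00 / 25476.00 = 124.46 mm
y_c = 1686908.00 / 25476.00 = 66.22 mm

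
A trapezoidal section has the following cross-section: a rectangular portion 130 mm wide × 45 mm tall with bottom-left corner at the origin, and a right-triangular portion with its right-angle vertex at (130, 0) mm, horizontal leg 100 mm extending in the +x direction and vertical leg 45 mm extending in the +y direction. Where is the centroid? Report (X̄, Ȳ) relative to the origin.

X̄ = 92.31 mm, Ȳ = 20.42 mm

Part | A | x̄ᵢ | ȳᵢ | A·x̄ᵢ | A·ȳᵢ
rectangular portion | 5850.00 | 65.00 | 22.50 | 380250.00 | 131625.00
triangular portion | 2250.00 | 163.33 | 15.00 | 367500.00 | 33750.00
Σ | 8100.00 |  |  | 747750.00 | 165375.00
X̄ = 747750.00 / 8100.00 = 92.31 mm
Ȳ = 165375.00 / 8100.00 = 20.42 mm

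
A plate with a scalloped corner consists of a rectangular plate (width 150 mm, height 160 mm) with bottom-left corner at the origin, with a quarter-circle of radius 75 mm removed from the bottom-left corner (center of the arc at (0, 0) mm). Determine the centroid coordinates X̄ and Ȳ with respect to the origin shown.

X̄ = 84.74 mm, Ȳ = 90.87 mm

plate: A = 150 × 160 = 24000.00, centroid at (75.00, 80.00).
removed quarter-circle: A = −¼π·75² = -4417.86, centroid at (31.83, 31.83).
ΣA = 19582.14 mm²
ΣAX̄ = (24000.00)(75.00) + (-4417.86)(31.83) = 1659375.00 mm³
ΣAȲ = (24000.00)(80.00) + (-4417.86)(31.83) = 1779375.00 mm³
X̄ = 1659375.00 / 19582.14 = 84.74 mm
Ȳ = 1779375.00 / 19582.14 = 90.87 mm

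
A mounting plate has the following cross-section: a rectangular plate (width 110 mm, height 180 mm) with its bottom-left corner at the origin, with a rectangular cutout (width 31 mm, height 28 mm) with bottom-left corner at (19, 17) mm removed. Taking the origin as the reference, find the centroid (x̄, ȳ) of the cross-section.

x̄ = 55.94 mm, ȳ = 92.71 mm

plate: A = 110 × 180 = 19800.00, centroid at (55.00, 90.00).
hole: A = −(31 × 28) = -868.00, centroid at (34.50, 31.00).
ΣA = 18932.00 mm², ΣAx̄ = 1059054.00 mm³, ΣAȳ = 1755092.00 mm³.
x̄ = 1059054.00/18932.00 = 55.94 mm; ȳ = 1755092.00/18932.00 = 92.71 mm.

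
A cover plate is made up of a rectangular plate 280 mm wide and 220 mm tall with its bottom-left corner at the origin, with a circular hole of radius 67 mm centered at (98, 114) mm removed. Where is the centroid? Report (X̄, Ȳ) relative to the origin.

Part | A | x̄ᵢ | ȳᵢ | A·x̄ᵢ | A·ȳᵢ
plate | 61600.00 | 140.00 | 110.00 | 8624000.00 | 6776000.00
hole | -14102.61 | 98.00 | 114.00 | -1382055.72 | -1607697.47
Σ | 47497.39 |  |  | 7241944.28 | 5168302.53
X̄ = 7241944.28 / 47497.39 = 152.47 mm
Ȳ = 5168302.53 / 47497.39 = 108.81 mm

X̄ = 152.47 mm, Ȳ = 108.81 mm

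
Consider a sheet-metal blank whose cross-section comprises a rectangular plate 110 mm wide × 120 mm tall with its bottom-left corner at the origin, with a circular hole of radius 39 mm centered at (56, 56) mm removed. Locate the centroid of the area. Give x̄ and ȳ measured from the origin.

x̄ = 54.43 mm, ȳ = 62.27 mm

Part | A | x̄ᵢ | ȳᵢ | A·x̄ᵢ | A·ȳᵢ
plate | 13200.00 | 55.00 | 60.00 | 726000.00 | 792000.00
hole | -4778.36 | 56.00 | 56.00 | -267588.30 | -267588.30
Σ | 8421.64 |  |  | 458411.70 | 524411.70
x̄ = 458411.70 / 8421.64 = 54.43 mm
ȳ = 524411.70 / 8421.64 = 62.27 mm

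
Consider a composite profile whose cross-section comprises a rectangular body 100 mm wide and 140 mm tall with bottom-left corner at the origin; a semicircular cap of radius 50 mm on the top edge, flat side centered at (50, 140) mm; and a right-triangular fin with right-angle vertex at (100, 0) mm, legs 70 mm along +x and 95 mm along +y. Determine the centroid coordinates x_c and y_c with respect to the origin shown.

x_c = 61.47 mm, y_c = 80.86 mm

rectangular body: A = 100 × 140 = 14000.00, centroid at (50.00, 70.00).
semicircular top: A = ½π·50² = 3926.99, centroid at (50.00, 161.22).
triangular fin: A = ½·70·95 = 3325.00, centroid at (123.33, 31.67).
ΣA = 21251.99 mm²
ΣAx_c = (14000.00)(50.00) + (3926.99)(50.00) + (3325.00)(123.33) = 1306432.87 mm³
ΣAy_c = (14000.00)(70.00) + (3926.99)(161.22) + (3325.00)(31.67) = 1718403.71 mm³
x_c = 1306432.87 / 21251.99 = 61.47 mm
y_c = 1718403.71 / 21251.99 = 80.86 mm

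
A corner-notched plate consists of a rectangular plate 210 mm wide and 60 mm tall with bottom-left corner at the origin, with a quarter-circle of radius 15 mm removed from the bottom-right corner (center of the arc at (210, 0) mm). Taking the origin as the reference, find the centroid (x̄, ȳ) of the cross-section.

x̄ = 103.60 mm, ȳ = 30.34 mm

plate: A = 210 × 60 = 12600.00, centroid at (105.00, 30.00).
removed quarter-circle: A = −¼π·15² = -176.71, centroid at (203.63, 6.37).
ΣA = 12423.29 mm², ΣAx̄ = 1287014.94 mm³, ΣAȳ = 376875.00 mm³.
x̄ = 1287014.94/12423.29 = 103.60 mm; ȳ = 376875.00/12423.29 = 30.34 mm.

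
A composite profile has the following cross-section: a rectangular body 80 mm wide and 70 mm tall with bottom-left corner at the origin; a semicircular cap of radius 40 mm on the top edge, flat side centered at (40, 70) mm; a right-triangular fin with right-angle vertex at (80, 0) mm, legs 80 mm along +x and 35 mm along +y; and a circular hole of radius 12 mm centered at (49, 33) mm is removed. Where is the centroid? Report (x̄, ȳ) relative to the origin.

rectangular body: A = 80 × 70 = 5600.00, centroid at (40.00, 35.00).
semicircular top: A = ½π·40² = 2513.27, centroid at (40.00, 86.98).
triangular fin: A = ½·80·35 = 1400.00, centroid at (106.67, 11.67).
hole: A = −π·12² = -452.39, centroid at (49.00, 33.00).
ΣA = 9060.88 mm², ΣAx̄ = 451697.22 mm³, ΣAȳ = 416000.34 mm³.
x̄ = 451697.22/9060.88 = 49.85 mm; ȳ = 416000.34/9060.88 = 45.91 mm.

x̄ = 49.85 mm, ȳ = 45.91 mm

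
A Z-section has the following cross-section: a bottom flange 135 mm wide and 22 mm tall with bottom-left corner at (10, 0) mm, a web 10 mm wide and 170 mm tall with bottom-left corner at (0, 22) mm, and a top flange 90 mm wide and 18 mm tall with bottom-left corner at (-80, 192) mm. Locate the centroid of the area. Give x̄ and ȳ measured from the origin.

Part | A | x̄ᵢ | ȳᵢ | A·x̄ᵢ | A·ȳᵢ
bottom flange | 2970.00 | 77.50 | 11.00 | 230175.00 | 32670.00
web | 1700.00 | 5.00 | 107.00 | 8500.00 | 181900.00
top flange | 1620.00 | -35.00 | 201.00 | -56700.00 | 325620.00
Σ | 6290.00 |  |  | 181975.00 | 540190.00
x̄ = 181975.00 / 6290.00 = 28.93 mm
ȳ = 540190.00 / 6290.00 = 85.88 mm

x̄ = 28.93 mm, ȳ = 85.88 mm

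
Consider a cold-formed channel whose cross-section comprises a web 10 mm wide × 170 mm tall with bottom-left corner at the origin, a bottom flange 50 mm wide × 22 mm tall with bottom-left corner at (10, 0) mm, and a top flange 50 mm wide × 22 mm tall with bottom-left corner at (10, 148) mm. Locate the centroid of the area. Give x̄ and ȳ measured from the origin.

Part | A | x̄ᵢ | ȳᵢ | A·x̄ᵢ | A·ȳᵢ
web | 1700.00 | 5.00 | 85.00 | 8500.00 | 144500.00
bottom flange | 1100.00 | 35.00 | 11.00 | 38500.00 | 12100.00
top flange | 1100.00 | 35.00 | 159.00 | 38500.00 | 174900.00
Σ | 3900.00 |  |  | 85500.00 | 331500.00
x̄ = 85500.00 / 3900.00 = 21.92 mm
ȳ = 331500.00 / 3900.00 = 85.00 mm

x̄ = 21.92 mm, ȳ = 85.00 mm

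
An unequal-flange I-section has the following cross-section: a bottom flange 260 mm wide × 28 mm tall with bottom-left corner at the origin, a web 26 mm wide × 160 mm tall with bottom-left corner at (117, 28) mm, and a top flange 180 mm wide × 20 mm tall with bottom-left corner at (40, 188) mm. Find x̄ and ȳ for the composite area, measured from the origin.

Part | A | x̄ᵢ | ȳᵢ | A·x̄ᵢ | A·ȳᵢ
bottom flange | 7280.00 | 130.00 | 14.00 | 946400.00 | 101920.00
web | 4160.00 | 130.00 | 108.00 | 540800.00 | 449280.00
top flange | 3600.00 | 130.00 | 198.00 | 468000.00 | 712800.00
Σ | 15040.00 |  |  | 1955200.00 | 1264000.00
x̄ = 1955200.00 / 15040.00 = 130.00 mm
ȳ = 1264000.00 / 15040.00 = 84.04 mm

x̄ = 130.00 mm, ȳ = 84.04 mm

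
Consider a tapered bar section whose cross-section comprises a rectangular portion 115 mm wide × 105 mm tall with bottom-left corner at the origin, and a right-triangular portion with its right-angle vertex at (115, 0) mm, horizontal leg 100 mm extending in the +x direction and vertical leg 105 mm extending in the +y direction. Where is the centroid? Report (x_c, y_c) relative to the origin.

x_c = 85.03 mm, y_c = 47.20 mm

rectangular portion: A = 115 × 105 = 12075.00, centroid at (57.50, 52.50).
triangular portion: A = ½·100·105 = 5250.00, centroid at (148.33, 35.00).
ΣA = 17325.00 mm²
ΣAx_c = (12075.00)(57.50) + (5250.00)(148.33) = 1473062.50 mm³
ΣAy_c = (12075.00)(52.50) + (5250.00)(35.00) = 817687.50 mm³
x_c = 1473062.50 / 17325.00 = 85.03 mm
y_c = 817687.50 / 17325.00 = 47.20 mm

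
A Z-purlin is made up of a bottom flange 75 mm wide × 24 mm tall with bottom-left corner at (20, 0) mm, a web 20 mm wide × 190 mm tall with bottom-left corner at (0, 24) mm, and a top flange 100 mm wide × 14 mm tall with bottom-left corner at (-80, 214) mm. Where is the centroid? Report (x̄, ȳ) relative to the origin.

bottom flange: A = 75 × 24 = 1800.00, centroid at (57.50, 12.00).
web: A = 20 × 190 = 3800.00, centroid at (10.00, 119.00).
top flange: A = 100 × 14 = 1400.00, centroid at (-30.00, 221.00).
ΣA = 7000.00 mm², ΣAx̄ = 99500.00 mm³, ΣAȳ = 783200.00 mm³.
x̄ = 99500.00/7000.00 = 14.21 mm; ȳ = 783200.00/7000.00 = 111.89 mm.

x̄ = 14.21 mm, ȳ = 111.89 mm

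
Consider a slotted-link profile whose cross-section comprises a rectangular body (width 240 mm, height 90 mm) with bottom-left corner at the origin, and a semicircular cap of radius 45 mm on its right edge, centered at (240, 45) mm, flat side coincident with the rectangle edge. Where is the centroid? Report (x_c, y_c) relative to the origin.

Part | A | x̄ᵢ | ȳᵢ | A·x̄ᵢ | A·ȳᵢ
rectangular body | 21600.00 | 120.00 | 45.00 | 2592000.00 | 972000.00
semicircular end | 3180.86 | 259.10 | 45.00 | 824157.01 | 143138.82
Σ | 24780.86 |  |  | 3416157.01 | 1115138.82
x_c = 3416157.01 / 24780.86 = 137.85 mm
y_c = 1115138.82 / 24780.86 = 45.00 mm

x_c = 137.85 mm, y_c = 45.00 mm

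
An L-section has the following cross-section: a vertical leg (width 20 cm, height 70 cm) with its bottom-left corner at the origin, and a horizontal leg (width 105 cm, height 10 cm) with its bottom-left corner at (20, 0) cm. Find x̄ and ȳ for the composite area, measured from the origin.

x̄ = 36.79 cm, ȳ = 22.14 cm

vertical leg: A = 20 × 70 = 1400.00, centroid at (10.00, 35.00).
horizontal leg: A = 105 × 10 = 1050.00, centroid at (72.50, 5.00).
ΣA = 2450.00 cm², ΣAx̄ = 90125.00 cm³, ΣAȳ = 54250.00 cm³.
x̄ = 90125.00/2450.00 = 36.79 cm; ȳ = 54250.00/2450.00 = 22.14 cm.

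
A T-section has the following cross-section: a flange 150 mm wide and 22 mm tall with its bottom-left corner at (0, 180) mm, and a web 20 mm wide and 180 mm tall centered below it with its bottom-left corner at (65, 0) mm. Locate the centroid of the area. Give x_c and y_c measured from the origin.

x_c = 75.00 mm, y_c = 138.30 mm

web: A = 20 × 180 = 3600.00, centroid at (75.00, 90.00).
flange: A = 150 × 22 = 3300.00, centroid at (75.00, 191.00).
ΣA = 6900.00 mm², ΣAx_c = 517500.00 mm³, ΣAy_c = 954300.00 mm³.
x_c = 517500.00/6900.00 = 75.00 mm; y_c = 954300.00/6900.00 = 138.30 mm.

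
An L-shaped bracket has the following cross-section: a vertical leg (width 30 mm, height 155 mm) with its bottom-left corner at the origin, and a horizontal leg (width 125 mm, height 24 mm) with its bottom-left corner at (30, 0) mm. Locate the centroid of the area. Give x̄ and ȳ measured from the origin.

x̄ = 45.39 mm, ȳ = 51.81 mm

vertical leg: A = 30 × 155 = 4650.00, centroid at (15.00, 77.50).
horizontal leg: A = 125 × 24 = 3000.00, centroid at (92.50, 12.00).
ΣA = 7650.00 mm², ΣAx̄ = 347250.00 mm³, ΣAȳ = 396375.00 mm³.
x̄ = 347250.00/7650.00 = 45.39 mm; ȳ = 396375.00/7650.00 = 51.81 mm.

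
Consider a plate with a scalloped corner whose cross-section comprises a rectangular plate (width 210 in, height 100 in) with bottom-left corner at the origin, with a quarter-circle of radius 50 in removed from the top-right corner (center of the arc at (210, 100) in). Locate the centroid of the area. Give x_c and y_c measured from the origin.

x_c = 96.36 in, y_c = 47.03 in

Part | A | x̄ᵢ | ȳᵢ | A·x̄ᵢ | A·ȳᵢ
plate | 21000.00 | 105.00 | 50.00 | 2205000.00 | 1050000.00
removed quarter-circle | -1963.50 | 188.78 | 78.78 | -370667.37 | -154682.87
Σ | 19036.50 |  |  | 1834332.63 | 895317.13
x_c = 1834332.63 / 19036.50 = 96.36 in
y_c = 895317.13 / 19036.50 = 47.03 in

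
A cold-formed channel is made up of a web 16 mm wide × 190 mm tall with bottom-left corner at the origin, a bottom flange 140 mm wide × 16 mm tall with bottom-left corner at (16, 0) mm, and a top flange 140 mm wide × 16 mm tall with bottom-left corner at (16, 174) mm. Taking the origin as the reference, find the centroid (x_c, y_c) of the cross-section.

x_c = 54.47 mm, y_c = 95.00 mm

Part | A | x̄ᵢ | ȳᵢ | A·x̄ᵢ | A·ȳᵢ
web | 3040.00 | 8.00 | 95.00 | 24320.00 | 288800.00
bottom flange | 2240.00 | 86.00 | 8.00 | 192640.00 | 17920.00
top flange | 2240.00 | 86.00 | 182.00 | 192640.00 | 407680.00
Σ | 7520.00 |  |  | 409600.00 | 714400.00
x_c = 409600.00 / 7520.00 = 54.47 mm
y_c = 714400.00 / 7520.00 = 95.00 mm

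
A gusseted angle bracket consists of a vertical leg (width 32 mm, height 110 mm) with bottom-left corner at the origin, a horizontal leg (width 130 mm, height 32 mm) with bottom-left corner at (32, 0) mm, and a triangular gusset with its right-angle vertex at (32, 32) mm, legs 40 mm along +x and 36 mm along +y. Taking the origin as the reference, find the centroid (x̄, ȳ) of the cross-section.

vertical leg: A = 32 × 110 = 3520.00, centroid at (16.00, 55.00).
horizontal leg: A = 130 × 32 = 4160.00, centroid at (97.00, 16.00).
gusset: A = ½·40·36 = 720.00, centroid at (45.33, 44.00).
ΣA = 8400.00 mm²
ΣAx̄ = (3520.00)(16.00) + (4160.00)(97.00) + (720.00)(45.33) = 492480.00 mm³
ΣAȳ = (3520.00)(55.00) + (4160.00)(16.00) + (720.00)(44.00) = 291840.00 mm³
x̄ = 492480.00 / 8400.00 = 58.63 mm
ȳ = 291840.00 / 8400.00 = 34.74 mm

x̄ = 58.63 mm, ȳ = 34.74 mm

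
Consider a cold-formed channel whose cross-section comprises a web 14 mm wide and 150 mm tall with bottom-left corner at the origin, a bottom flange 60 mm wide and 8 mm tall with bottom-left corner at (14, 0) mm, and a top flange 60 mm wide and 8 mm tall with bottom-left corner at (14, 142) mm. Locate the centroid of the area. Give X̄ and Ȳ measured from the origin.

X̄ = 18.61 mm, Ȳ = 75.00 mm

web: A = 14 × 150 = 2100.00, centroid at (7.00, 75.00).
bottom flange: A = 60 × 8 = 480.00, centroid at (44.00, 4.00).
top flange: A = 60 × 8 = 480.00, centroid at (44.00, 146.00).
ΣA = 3060.00 mm²
ΣAX̄ = (2100.00)(7.00) + (480.00)(44.00) + (480.00)(44.00) = 56940.00 mm³
ΣAȲ = (2100.00)(75.00) + (480.00)(4.00) + (480.00)(146.00) = 229500.00 mm³
X̄ = 56940.00 / 3060.00 = 18.61 mm
Ȳ = 229500.00 / 3060.00 = 75.00 mm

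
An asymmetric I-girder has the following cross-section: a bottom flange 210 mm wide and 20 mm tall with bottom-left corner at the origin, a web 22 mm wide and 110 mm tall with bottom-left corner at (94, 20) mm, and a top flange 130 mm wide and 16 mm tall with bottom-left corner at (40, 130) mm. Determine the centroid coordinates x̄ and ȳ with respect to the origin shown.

Part | A | x̄ᵢ | ȳᵢ | A·x̄ᵢ | A·ȳᵢ
bottom flange | 4200.00 | 105.00 | 10.00 | 441000.00 | 42000.00
web | 2420.00 | 105.00 | 75.00 | 254100.00 | 181500.00
top flange | 2080.00 | 105.00 | 138.00 | 218400.00 | 287040.00
Σ | 8700.00 |  |  | 913500.00 | 510540.00
x̄ = 913500.00 / 8700.00 = 105.00 mm
ȳ = 510540.00 / 8700.00 = 58.68 mm

x̄ = 105.00 mm, ȳ = 58.68 mm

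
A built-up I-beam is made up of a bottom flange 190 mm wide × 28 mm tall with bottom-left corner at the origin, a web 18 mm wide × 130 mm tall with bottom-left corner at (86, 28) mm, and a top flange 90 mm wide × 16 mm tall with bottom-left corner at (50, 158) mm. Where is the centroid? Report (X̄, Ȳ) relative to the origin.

bottom flange: A = 190 × 28 = 5320.00, centroid at (95.00, 14.00).
web: A = 18 × 130 = 2340.00, centroid at (95.00, 93.00).
top flange: A = 90 × 16 = 1440.00, centroid at (95.00, 166.00).
ΣA = 9100.00 mm², ΣAX̄ = 864500.00 mm³, ΣAȲ = 531140.00 mm³.
X̄ = 864500.00/9100.00 = 95.00 mm; Ȳ = 531140.00/9100.00 = 58.37 mm.

X̄ = 95.00 mm, Ȳ = 58.37 mm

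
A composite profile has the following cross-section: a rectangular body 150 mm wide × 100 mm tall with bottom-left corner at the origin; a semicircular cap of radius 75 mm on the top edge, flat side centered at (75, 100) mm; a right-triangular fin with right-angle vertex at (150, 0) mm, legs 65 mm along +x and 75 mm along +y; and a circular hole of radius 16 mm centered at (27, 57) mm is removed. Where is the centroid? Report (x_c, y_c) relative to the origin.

rectangular body: A = 150 × 100 = 15000.00, centroid at (75.00, 50.00).
semicircular top: A = ½π·75² = 8835.73, centroid at (75.00, 131.83).
triangular fin: A = ½·65·75 = 2437.50, centroid at (171.67, 25.00).
hole: A = −π·16² = -804.25, centroid at (27.00, 57.00).
ΣA = 25468.98 mm²
ΣAx_c = (15000.00)(75.00) + (8835.73)(75.00) + (2437.50)(171.67) + (-804.25)(27.00) = 2184402.51 mm³
ΣAy_c = (15000.00)(50.00) + (8835.73)(131.83) + (2437.50)(25.00) + (-804.25)(57.00) = 1929918.31 mm³
x_c = 2184402.51 / 25468.98 = 85.77 mm
y_c = 1929918.31 / 25468.98 = 75.78 mm

x_c = 85.77 mm, y_c = 75.78 mm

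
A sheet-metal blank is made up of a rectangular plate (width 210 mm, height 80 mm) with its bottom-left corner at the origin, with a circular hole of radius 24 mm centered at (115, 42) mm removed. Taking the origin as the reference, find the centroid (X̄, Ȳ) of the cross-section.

Part | A | x̄ᵢ | ȳᵢ | A·x̄ᵢ | A·ȳᵢ
plate | 16800.00 | 105.00 | 40.00 | 1764000.00 | 672000.00
hole | -1809.56 | 115.00 | 42.00 | -208099.10 | -76001.41
Σ | 14990.44 |  |  | 1555900.90 | 595998.59
X̄ = 1555900.90 / 14990.44 = 103.79 mm
Ȳ = 595998.59 / 14990.44 = 39.76 mm

X̄ = 103.79 mm, Ȳ = 39.76 mm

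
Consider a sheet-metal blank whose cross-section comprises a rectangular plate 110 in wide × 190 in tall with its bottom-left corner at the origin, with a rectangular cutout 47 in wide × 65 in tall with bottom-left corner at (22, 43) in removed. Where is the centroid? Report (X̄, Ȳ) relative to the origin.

X̄ = 56.63 in, Ȳ = 98.34 in

Part | A | x̄ᵢ | ȳᵢ | A·x̄ᵢ | A·ȳᵢ
plate | 20900.00 | 55.00 | 95.00 | 1149500.00 | 1985500.00
hole | -3055.00 | 45.50 | 75.50 | -139002.50 | -230652.50
Σ | 17845.00 |  |  | 1010497.50 | 1754847.50
X̄ = 1010497.50 / 17845.00 = 56.63 in
Ȳ = 1754847.50 / 17845.00 = 98.34 in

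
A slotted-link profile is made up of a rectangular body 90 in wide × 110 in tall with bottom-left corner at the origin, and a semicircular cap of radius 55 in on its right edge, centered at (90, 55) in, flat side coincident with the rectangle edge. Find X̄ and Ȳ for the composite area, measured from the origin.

rectangular body: A = 90 × 110 = 9900.00, centroid at (45.00, 55.00).
semicircular end: A = ½π·55² = 4751.66, centroid at (113.34, 55.00).
ΣA = 14651.66 in²
ΣAX̄ = (9900.00)(45.00) + (4751.66)(113.34) = 984065.97 in³
ΣAȲ = (9900.00)(55.00) + (4751.66)(55.00) = 805841.24 in³
X̄ = 984065.97 / 14651.66 = 67.16 in
Ȳ = 805841.24 / 14651.66 = 55.00 in

X̄ = 67.16 in, Ȳ = 55.00 in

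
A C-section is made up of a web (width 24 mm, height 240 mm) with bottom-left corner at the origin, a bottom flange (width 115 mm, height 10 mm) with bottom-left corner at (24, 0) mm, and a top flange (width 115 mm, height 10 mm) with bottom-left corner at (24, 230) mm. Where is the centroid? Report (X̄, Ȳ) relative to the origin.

Part | A | x̄ᵢ | ȳᵢ | A·x̄ᵢ | A·ȳᵢ
web | 5760.00 | 12.00 | 120.00 | 69120.00 | 691200.00
bottom flange | 1150.00 | 81.50 | 5.00 | 93725.00 | 5750.00
top flange | 1150.00 | 81.50 | 235.00 | 93725.00 | 270250.00
Σ | 8060.00 |  |  | 256570.00 | 967200.00
X̄ = 256570.00 / 8060.00 = 31.83 mm
Ȳ = 967200.00 / 8060.00 = 120.00 mm

X̄ = 31.83 mm, Ȳ = 120.00 mm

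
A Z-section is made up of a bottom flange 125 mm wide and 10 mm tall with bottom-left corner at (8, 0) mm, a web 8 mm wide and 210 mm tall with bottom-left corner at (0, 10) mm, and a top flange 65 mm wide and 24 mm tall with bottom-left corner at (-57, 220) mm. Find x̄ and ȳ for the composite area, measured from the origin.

bottom flange: A = 125 × 10 = 1250.00, centroid at (70.50, 5.00).
web: A = 8 × 210 = 1680.00, centroid at (4.00, 115.00).
top flange: A = 65 × 24 = 1560.00, centroid at (-24.50, 232.00).
ΣA = 4490.00 mm², ΣAx̄ = 56625.00 mm³, ΣAȳ = 561370.00 mm³.
x̄ = 56625.00/4490.00 = 12.61 mm; ȳ = 561370.00/4490.00 = 125.03 mm.

x̄ = 12.61 mm, ȳ = 125.03 mm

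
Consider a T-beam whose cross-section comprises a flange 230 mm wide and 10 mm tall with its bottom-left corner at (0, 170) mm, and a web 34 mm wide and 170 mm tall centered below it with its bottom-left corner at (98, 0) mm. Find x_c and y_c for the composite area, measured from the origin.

web: A = 34 × 170 = 5780.00, centroid at (115.00, 85.00).
flange: A = 230 × 10 = 2300.00, centroid at (115.00, 175.00).
ΣA = 8080.00 mm²
ΣAx_c = (5780.00)(115.00) + (2300.00)(115.00) = 929200.00 mm³
ΣAy_c = (5780.00)(85.00) + (2300.00)(175.00) = 893800.00 mm³
x_c = 929200.00 / 8080.00 = 115.00 mm
y_c = 893800.00 / 8080.00 = 110.62 mm

x_c = 115.00 mm, y_c = 110.62 mm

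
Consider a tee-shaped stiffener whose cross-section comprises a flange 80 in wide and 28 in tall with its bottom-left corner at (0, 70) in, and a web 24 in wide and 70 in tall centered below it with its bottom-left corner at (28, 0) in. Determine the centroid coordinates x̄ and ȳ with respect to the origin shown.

web: A = 24 × 70 = 1680.00, centroid at (40.00, 35.00).
flange: A = 80 × 28 = 2240.00, centroid at (40.00, 84.00).
ΣA = 3920.00 in², ΣAx̄ = 156800.00 in³, ΣAȳ = 246960.00 in³.
x̄ = 156800.00/3920.00 = 40.00 in; ȳ = 246960.00/3920.00 = 63.00 in.

x̄ = 40.00 in, ȳ = 63.00 in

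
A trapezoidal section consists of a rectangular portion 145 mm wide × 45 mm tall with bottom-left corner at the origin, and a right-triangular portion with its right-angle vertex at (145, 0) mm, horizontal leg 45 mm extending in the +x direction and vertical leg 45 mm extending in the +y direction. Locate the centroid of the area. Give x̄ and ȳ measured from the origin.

x̄ = 84.25 mm, ȳ = 21.49 mm

Part | A | x̄ᵢ | ȳᵢ | A·x̄ᵢ | A·ȳᵢ
rectangular portion | 6525.00 | 72.50 | 22.50 | 473062.50 | 146812.50
triangular portion | 1012.50 | 160.00 | 15.00 | 162000.00 | 15187.50
Σ | 7537.50 |  |  | 635062.50 | 162000.00
x̄ = 635062.50 / 7537.50 = 84.25 mm
ȳ = 162000.00 / 7537.50 = 21.49 mm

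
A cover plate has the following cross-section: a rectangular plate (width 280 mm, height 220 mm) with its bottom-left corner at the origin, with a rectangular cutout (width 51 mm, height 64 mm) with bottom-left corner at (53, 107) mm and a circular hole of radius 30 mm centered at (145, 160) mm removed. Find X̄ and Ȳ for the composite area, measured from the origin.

X̄ = 143.36 mm, Ȳ = 105.75 mm

Part | A | x̄ᵢ | ȳᵢ | A·x̄ᵢ | A·ȳᵢ
plate | 61600.00 | 140.00 | 110.00 | 8624000.00 | 6776000.00
hole 1 | -3264.00 | 78.50 | 139.00 | -256224.00 | -453696.00
hole 2 | -2827.43 | 145.00 | 160.00 | -409977.84 | -452389.34
Σ | 55508.57 |  |  | 7957798.16 | 5869914.66
X̄ = 7957798.16 / 55508.57 = 143.36 mm
Ȳ = 5869914.66 / 55508.57 = 105.75 mm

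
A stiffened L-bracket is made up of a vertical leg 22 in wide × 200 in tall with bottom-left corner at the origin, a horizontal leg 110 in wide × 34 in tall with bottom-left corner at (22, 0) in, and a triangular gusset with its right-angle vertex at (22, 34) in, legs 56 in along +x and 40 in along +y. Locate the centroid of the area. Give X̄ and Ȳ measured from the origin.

X̄ = 41.24 in, Ȳ = 60.11 in

vertical leg: A = 22 × 200 = 4400.00, centroid at (11.00, 100.00).
horizontal leg: A = 110 × 34 = 3740.00, centroid at (77.00, 17.00).
gusset: A = ½·56·40 = 1120.00, centroid at (40.67, 47.33).
ΣA = 9260.00 in²
ΣAX̄ = (4400.00)(11.00) + (3740.00)(77.00) + (1120.00)(40.67) = 381926.67 in³
ΣAȲ = (4400.00)(100.00) + (3740.00)(17.00) + (1120.00)(47.33) = 556593.33 in³
X̄ = 381926.67 / 9260.00 = 41.24 in
Ȳ = 556593.33 / 9260.00 = 60.11 in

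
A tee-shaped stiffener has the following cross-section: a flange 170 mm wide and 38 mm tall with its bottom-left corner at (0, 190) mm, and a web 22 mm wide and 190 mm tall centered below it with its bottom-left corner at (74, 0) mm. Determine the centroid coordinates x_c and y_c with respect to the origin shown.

x_c = 85.00 mm, y_c = 164.21 mm

Part | A | x̄ᵢ | ȳᵢ | A·x̄ᵢ | A·ȳᵢ
web | 4180.00 | 85.00 | 95.00 | 355300.00 | 397100.00
flange | 6460.00 | 85.00 | 209.00 | 549100.00 | 1350140.00
Σ | 10640.00 |  |  | 904400.00 | 1747240.00
x_c = 904400.00 / 10640.00 = 85.00 mm
y_c = 1747240.00 / 10640.00 = 164.21 mm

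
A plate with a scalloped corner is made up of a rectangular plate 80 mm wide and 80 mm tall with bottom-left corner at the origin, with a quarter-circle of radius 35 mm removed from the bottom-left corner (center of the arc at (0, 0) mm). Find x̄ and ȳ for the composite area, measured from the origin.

x̄ = 44.45 mm, ȳ = 44.45 mm

plate: A = 80 × 80 = 6400.00, centroid at (40.00, 40.00).
removed quarter-circle: A = −¼π·35² = -962.11, centroid at (14.85, 14.85).
ΣA = 5437.89 mm², ΣAx̄ = 241708.33 mm³, ΣAȳ = 241708.33 mm³.
x̄ = 241708.33/5437.89 = 44.45 mm; ȳ = 241708.33/5437.89 = 44.45 mm.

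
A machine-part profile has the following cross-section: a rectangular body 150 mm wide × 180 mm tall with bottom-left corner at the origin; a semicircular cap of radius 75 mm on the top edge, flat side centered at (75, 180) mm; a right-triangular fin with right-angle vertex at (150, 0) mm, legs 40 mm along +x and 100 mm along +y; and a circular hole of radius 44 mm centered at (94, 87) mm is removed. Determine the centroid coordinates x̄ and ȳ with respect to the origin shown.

x̄ = 76.92 mm, ȳ = 120.91 mm

Part | A | x̄ᵢ | ȳᵢ | A·x̄ᵢ | A·ȳᵢ
rectangular body | 27000.00 | 75.00 | 90.00 | 2025000.00 | 2430000.00
semicircular top | 8835.73 | 75.00 | 211.83 | 662679.70 | 1871681.28
triangular fin | 2000.00 | 163.33 | 33.33 | 326666.67 | 66666.67
hole | -6082.12 | 94.00 | 87.00 | -571719.60 | -529144.73
Σ | 31753.61 |  |  | 2442626.77 | 3839203.21
x̄ = 2442626.77 / 31753.61 = 76.92 mm
ȳ = 3839203.21 / 31753.61 = 120.91 mm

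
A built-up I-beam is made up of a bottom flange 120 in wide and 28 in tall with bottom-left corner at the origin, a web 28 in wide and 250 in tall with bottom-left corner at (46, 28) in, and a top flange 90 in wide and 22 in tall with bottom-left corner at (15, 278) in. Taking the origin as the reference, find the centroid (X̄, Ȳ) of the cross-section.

bottom flange: A = 120 × 28 = 3360.00, centroid at (60.00, 14.00).
web: A = 28 × 250 = 7000.00, centroid at (60.00, 153.00).
top flange: A = 90 × 22 = 1980.00, centroid at (60.00, 289.00).
ΣA = 12340.00 in², ΣAX̄ = 740400.00 in³, ΣAȲ = 1690260.00 in³.
X̄ = 740400.00/12340.00 = 60.00 in; Ȳ = 1690260.00/12340.00 = 136.97 in.

X̄ = 60.00 in, Ȳ = 136.97 in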